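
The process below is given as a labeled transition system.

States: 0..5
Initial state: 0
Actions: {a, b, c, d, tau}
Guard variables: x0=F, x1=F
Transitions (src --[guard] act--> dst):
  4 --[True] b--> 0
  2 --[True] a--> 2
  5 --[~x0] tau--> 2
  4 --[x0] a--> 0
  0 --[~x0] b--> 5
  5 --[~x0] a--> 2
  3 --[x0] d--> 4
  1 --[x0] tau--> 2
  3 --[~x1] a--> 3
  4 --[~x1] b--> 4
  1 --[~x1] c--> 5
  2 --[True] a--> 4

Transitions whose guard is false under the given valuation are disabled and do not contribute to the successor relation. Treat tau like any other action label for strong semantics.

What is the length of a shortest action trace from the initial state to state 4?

Breadth-first toward 4:
  Layer 0: {0}
  Layer 1: {5}
  Layer 2: {2}
  Layer 3: {4}
4 enters at depth 3; path b·a·a

Answer: 3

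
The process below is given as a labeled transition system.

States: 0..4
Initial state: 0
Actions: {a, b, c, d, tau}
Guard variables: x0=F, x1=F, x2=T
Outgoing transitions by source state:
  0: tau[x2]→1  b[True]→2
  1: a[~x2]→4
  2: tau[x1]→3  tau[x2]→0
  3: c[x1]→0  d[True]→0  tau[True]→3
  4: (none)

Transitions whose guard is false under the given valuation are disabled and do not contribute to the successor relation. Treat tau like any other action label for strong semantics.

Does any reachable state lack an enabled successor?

Answer: DEADLOCK at state 1

Working:
Reachable = {0,1,2}
  0: b→2  tau→1  [2 exit(s)]
  1: ∅  [deadlock]
  2: tau→0  [1 exit(s)]
trace reaching 1: tau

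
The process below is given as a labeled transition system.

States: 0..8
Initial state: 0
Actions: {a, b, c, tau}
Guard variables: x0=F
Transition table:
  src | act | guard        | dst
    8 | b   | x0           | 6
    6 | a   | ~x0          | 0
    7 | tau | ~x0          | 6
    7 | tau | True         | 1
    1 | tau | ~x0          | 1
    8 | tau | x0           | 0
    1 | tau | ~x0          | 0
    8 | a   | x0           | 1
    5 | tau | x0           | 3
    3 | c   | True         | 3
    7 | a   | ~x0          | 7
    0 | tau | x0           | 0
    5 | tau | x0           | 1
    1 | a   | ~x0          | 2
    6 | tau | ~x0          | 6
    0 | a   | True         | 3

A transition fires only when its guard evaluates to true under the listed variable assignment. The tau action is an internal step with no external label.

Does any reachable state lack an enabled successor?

Answer: DEADLOCK-FREE

Working:
Reach set: {0,3}
  0: a→3  [1 out]
  3: c→3  [1 out]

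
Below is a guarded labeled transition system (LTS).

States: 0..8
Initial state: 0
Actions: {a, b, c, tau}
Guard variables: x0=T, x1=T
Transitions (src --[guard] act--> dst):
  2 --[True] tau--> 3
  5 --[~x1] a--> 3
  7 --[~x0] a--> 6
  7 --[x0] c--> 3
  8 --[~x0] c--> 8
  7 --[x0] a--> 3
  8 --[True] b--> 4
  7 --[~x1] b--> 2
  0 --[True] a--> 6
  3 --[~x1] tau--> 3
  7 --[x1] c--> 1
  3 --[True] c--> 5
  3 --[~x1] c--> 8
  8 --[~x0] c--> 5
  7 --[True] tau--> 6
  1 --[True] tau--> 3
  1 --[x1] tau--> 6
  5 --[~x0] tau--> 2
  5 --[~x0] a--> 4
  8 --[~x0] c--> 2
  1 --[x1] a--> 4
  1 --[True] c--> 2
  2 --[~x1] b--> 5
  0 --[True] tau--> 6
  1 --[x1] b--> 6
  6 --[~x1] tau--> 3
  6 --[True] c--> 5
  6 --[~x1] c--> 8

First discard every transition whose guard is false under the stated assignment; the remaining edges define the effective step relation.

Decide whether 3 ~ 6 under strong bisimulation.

Answer: BISIMILAR

Analysis:
Refine partition for ~:
  π0 = {{0,1,2,3,4,5,6,7,8}}
  π1 = {{0},{1},{2},{3,6},{4,5},{7},{8}}
stable after 2 split(s): 7 block(s)
class of 3: {3,6}; class of 6: {3,6}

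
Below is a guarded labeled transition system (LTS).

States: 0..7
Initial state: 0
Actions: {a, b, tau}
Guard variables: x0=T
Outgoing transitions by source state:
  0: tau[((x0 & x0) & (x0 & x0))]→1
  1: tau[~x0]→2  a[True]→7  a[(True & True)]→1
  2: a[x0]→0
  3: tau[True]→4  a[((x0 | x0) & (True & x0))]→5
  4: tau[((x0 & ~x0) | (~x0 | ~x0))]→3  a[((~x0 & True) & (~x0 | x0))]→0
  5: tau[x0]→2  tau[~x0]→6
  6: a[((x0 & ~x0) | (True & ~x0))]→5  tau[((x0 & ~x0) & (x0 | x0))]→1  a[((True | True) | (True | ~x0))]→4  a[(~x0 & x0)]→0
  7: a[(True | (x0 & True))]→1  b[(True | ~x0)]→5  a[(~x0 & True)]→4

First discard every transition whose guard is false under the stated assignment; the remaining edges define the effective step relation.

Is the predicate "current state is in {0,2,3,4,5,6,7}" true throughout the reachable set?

Allowed set {0,2,3,4,5,6,7}
Reach set: {0,1,2,5,7}
  0: safe
  1: outside
  2: safe
  5: safe
  7: safe
counterexample path to 1: tau

Answer: INVARIANT VIOLATED at state 1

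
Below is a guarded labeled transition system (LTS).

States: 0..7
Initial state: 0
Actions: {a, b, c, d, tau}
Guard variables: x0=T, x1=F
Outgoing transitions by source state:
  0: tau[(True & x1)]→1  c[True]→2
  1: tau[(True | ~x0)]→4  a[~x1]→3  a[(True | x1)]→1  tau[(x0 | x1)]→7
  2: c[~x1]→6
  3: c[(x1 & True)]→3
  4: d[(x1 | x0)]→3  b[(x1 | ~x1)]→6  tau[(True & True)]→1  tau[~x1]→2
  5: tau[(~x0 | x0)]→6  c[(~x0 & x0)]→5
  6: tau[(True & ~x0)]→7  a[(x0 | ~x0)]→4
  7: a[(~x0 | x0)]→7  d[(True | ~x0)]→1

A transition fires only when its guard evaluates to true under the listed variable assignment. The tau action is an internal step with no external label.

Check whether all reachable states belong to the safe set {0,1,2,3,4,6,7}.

Safe = {0,1,2,3,4,6,7}
Reachable = {0,1,2,3,4,6,7}
  0: ok
  1: ok
  2: ok
  3: ok
  4: ok
  6: ok
  7: ok

Answer: INVARIANT HOLDS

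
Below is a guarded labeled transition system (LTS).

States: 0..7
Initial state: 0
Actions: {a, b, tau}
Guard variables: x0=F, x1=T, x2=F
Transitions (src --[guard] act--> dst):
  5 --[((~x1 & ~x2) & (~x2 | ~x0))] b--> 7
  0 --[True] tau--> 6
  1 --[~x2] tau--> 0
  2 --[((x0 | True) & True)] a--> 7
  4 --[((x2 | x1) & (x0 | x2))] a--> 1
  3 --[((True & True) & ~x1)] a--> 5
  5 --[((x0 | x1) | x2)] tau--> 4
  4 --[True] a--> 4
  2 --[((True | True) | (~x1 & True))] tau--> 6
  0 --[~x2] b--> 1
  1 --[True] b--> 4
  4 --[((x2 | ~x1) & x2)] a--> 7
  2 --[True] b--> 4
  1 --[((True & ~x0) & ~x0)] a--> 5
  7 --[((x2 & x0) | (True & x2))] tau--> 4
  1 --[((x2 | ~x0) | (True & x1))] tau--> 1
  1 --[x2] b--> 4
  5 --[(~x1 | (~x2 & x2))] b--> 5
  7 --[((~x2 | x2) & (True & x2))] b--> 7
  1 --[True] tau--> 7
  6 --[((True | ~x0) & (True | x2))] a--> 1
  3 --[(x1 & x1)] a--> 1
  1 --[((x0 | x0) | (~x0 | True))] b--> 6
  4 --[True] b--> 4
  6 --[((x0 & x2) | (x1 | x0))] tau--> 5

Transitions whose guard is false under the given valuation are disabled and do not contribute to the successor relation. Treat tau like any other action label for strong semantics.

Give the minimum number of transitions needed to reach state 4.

Layered search for 4:
  L0 = {0}
  L1 = {1,6}
  L2 = {4,5,7}
first hit 4 at d=2 via b·b

Answer: 2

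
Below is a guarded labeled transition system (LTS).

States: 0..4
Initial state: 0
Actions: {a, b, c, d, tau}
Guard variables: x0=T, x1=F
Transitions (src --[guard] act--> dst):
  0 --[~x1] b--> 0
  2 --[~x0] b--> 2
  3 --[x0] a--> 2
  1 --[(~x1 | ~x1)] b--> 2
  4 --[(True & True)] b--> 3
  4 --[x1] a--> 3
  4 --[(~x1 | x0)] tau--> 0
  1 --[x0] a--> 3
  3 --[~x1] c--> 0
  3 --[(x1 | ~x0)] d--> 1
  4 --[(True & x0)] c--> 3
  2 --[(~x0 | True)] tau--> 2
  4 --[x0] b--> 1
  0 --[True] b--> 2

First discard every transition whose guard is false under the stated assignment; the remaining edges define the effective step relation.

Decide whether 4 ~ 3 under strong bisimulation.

Compute ~ classes (split until stable):
  P[0] = {{0,1,2,3,4}}
  P[1] = {{0},{1},{2},{3},{4}}
5 equivalence class(es) (converged in 2)
class of 4: {4}; class of 3: {3}

Answer: NOT BISIMILAR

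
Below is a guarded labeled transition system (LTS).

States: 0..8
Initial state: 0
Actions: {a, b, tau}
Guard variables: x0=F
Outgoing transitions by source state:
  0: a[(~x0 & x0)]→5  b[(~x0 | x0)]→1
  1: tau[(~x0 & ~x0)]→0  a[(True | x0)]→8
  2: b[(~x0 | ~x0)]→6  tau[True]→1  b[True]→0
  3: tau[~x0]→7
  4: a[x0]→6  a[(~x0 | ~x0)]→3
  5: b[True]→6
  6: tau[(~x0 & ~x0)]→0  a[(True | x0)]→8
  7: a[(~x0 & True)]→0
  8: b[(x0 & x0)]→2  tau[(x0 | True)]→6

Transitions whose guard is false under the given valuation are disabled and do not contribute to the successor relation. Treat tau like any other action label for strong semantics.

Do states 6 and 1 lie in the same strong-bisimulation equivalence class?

Compute ~ classes (split until stable):
  P[0] = {{0,1,2,3,4,5,6,7,8}}
  P[1] = {{0,5},{1,6},{2},{3,8},{4,7}}
  P[2] = {{0,5},{1,6},{2},{3},{4},{7},{8}}
7 equivalence class(es) (converged in 3)
class of 6: {1,6}; class of 1: {1,6}

Answer: BISIMILAR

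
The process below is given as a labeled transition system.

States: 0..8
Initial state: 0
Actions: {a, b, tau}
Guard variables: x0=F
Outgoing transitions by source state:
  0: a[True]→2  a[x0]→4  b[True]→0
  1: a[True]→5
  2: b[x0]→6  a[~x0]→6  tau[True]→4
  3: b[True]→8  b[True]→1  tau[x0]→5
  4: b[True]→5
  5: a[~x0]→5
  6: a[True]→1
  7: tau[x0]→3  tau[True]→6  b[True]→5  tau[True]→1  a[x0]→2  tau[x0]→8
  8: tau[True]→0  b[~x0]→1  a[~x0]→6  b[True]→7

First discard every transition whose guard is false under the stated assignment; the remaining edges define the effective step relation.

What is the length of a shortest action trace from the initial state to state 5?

Breadth-first toward 5:
  depth 0: {0}
  depth 1: {2}
  depth 2: {4,6}
  depth 3: {1,5}
depth(5)=3, e.g. a·tau·b

Answer: 3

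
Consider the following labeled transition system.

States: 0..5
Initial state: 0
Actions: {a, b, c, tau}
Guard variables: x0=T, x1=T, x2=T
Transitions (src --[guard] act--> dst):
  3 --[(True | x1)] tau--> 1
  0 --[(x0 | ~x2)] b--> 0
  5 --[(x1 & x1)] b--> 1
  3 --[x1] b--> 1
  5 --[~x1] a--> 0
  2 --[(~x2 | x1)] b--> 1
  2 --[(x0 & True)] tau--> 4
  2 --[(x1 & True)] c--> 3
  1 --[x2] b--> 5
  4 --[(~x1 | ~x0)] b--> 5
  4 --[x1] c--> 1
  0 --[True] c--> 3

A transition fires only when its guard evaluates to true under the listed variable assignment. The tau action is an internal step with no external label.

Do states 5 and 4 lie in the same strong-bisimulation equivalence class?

Refine partition for ~:
  P[0] = {{0,1,2,3,4,5}}
  P[1] = {{0},{1,5},{2},{3},{4}}
stable after 2 split(s): 5 block(s)
class of 5: {1,5}; class of 4: {4}

Answer: NOT BISIMILAR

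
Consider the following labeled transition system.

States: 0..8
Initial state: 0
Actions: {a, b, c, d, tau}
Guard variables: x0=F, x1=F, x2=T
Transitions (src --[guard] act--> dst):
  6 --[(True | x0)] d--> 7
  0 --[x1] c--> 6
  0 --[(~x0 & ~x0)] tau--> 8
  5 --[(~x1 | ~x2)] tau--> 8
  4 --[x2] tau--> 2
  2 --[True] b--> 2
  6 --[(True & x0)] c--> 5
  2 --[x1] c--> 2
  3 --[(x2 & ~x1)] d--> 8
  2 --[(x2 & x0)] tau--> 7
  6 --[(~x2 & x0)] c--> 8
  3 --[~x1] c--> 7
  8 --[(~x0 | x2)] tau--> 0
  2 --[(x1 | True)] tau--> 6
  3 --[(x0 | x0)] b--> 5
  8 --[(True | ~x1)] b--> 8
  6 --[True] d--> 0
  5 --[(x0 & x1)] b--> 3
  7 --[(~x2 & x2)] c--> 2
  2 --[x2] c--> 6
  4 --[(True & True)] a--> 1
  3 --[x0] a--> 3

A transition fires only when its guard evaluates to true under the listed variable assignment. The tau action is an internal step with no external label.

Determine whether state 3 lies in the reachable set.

Answer: UNREACHABLE

Working:
Guard filter leaves 13 enabled edge(s).
L0 = {0}
L1 = {8}  now seen {0,8}
R = {0,8}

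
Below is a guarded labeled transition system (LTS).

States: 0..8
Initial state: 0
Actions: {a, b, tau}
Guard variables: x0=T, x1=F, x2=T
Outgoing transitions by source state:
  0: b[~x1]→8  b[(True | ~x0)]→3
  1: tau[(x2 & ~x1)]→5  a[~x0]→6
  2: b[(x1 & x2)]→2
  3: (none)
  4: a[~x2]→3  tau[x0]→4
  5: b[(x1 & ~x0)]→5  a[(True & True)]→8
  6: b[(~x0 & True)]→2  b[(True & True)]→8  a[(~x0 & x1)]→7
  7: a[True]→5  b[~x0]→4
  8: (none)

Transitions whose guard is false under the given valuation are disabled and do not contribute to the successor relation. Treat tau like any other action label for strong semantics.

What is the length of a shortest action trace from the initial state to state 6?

Answer: UNREACHABLE

Working:
BFS to 6:
  Layer 0: {0}
  Layer 1: {3,8}
6 never appears.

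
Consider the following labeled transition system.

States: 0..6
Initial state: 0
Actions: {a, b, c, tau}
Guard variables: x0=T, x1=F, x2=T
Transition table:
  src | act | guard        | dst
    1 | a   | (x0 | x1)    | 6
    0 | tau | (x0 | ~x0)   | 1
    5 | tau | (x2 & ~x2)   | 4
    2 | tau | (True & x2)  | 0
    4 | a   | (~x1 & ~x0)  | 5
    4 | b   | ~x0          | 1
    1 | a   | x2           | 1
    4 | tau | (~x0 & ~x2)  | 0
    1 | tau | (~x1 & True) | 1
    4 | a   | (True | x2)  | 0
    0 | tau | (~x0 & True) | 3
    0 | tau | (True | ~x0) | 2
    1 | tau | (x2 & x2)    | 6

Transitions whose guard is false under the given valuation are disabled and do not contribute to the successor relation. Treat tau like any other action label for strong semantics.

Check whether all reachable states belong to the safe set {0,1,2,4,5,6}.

Allowed set {0,1,2,4,5,6}
R = {0,1,2,6}
  0: ok
  1: ok
  2: ok
  6: ok

Answer: INVARIANT HOLDS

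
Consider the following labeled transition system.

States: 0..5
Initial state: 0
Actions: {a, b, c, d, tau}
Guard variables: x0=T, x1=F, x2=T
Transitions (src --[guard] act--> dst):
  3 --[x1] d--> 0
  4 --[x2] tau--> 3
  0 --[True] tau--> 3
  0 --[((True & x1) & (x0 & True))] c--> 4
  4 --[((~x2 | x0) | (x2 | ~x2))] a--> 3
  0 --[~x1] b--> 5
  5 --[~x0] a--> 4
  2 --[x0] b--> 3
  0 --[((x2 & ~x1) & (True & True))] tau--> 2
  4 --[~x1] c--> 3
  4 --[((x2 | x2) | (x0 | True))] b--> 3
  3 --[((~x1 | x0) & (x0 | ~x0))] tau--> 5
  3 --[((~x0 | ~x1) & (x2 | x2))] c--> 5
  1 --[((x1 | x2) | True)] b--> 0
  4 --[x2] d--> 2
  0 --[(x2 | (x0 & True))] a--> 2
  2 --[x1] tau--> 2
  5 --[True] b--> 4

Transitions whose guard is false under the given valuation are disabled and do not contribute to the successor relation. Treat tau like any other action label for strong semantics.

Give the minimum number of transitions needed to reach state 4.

Breadth-first toward 4:
  L0 = {0}
  L1 = {2,3,5}
  L2 = {4}
4 enters at depth 2; path b·b

Answer: 2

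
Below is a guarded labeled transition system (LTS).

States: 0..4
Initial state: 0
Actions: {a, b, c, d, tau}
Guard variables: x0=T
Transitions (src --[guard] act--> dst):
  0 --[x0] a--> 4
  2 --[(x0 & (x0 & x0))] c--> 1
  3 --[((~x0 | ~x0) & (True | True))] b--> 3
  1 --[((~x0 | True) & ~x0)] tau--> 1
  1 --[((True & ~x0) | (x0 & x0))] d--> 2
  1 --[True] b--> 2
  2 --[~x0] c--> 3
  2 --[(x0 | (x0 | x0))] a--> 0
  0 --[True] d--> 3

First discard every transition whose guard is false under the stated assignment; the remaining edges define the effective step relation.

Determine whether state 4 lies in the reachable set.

After dropping false guards: 6 live edges.
Layer 0: {0}
Layer 1: {3,4}  total {0,3,4}
Reach set: {0,3,4}
witness 4: a

Answer: REACHABLE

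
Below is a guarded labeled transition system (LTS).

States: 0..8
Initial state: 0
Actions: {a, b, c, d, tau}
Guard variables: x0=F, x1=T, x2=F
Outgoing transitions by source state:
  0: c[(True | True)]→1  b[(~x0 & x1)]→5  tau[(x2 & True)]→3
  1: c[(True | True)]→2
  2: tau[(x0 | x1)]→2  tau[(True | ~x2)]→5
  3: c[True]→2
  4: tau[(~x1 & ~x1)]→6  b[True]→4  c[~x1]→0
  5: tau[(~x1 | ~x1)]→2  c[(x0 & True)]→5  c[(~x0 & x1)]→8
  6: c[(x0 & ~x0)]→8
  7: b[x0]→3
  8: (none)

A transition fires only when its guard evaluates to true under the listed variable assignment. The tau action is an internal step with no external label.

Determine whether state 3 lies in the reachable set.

Answer: UNREACHABLE

Working:
Guard filter leaves 8 enabled edge(s).
L0 = {0}
L1 = {1,5}  now seen {0,1,5}
L2 = {2,8}  now seen {0,1,2,5,8}
Reachable = {0,1,2,5,8}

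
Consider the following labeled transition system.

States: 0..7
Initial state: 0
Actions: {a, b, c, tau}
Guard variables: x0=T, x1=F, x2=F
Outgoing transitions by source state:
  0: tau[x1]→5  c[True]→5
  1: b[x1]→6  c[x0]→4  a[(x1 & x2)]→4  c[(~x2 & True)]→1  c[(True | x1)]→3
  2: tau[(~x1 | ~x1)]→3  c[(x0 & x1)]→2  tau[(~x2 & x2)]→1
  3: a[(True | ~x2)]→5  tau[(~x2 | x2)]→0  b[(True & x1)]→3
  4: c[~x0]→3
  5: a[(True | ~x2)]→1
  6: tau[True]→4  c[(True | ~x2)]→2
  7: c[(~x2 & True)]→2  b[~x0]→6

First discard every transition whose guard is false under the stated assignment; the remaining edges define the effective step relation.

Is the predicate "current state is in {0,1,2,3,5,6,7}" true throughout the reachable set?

Allowed set {0,1,2,3,5,6,7}
Reach set: {0,1,3,4,5}
  0: safe
  1: safe
  3: safe
  4: ✗ unsafe
  5: safe
witness against invariant: c·a·c → 4

Answer: INVARIANT VIOLATED at state 4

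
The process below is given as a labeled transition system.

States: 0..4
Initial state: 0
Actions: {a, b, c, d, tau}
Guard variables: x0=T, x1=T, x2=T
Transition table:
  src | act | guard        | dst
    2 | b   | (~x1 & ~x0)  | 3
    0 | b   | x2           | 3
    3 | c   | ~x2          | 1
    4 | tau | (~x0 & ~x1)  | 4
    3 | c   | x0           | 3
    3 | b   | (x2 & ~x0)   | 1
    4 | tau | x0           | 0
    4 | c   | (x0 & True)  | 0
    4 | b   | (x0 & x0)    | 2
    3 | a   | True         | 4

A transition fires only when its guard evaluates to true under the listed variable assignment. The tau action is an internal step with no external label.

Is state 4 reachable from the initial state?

Answer: REACHABLE

Trace:
Guard filter leaves 6 enabled edge(s).
L0 = {0}
L1 = {3}  total {0,3}
L2 = {4}  total {0,3,4}
L3 = {2}  total {0,2,3,4}
R = {0,2,3,4}
Path to 4: b·a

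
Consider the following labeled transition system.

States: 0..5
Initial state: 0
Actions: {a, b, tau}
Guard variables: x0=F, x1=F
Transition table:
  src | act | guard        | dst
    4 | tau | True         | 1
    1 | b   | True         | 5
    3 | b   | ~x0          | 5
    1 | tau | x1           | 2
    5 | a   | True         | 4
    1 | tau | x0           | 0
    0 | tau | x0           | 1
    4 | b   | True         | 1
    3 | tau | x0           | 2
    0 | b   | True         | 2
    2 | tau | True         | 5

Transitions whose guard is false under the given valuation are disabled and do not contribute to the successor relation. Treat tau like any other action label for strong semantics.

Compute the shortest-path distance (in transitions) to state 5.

BFS to 5:
  depth 0: {0}
  depth 1: {2}
  depth 2: {5}
5 enters at depth 2; path b·tau

Answer: 2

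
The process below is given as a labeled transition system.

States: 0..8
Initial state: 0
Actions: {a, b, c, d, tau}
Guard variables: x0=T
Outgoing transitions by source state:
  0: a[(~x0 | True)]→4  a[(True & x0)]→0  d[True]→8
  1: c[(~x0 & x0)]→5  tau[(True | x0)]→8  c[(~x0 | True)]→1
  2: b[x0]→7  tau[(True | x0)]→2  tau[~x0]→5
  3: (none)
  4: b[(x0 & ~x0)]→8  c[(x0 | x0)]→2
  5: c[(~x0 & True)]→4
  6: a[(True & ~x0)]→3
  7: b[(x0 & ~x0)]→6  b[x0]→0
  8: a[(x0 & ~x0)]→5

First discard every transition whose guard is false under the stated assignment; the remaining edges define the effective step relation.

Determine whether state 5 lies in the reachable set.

Answer: UNREACHABLE

Working:
After dropping false guards: 9 live edges.
L0 = {0}
L1 = {4,8}  total {0,4,8}
L2 = {2}  total {0,2,4,8}
L3 = {7}  total {0,2,4,7,8}
R = {0,2,4,7,8}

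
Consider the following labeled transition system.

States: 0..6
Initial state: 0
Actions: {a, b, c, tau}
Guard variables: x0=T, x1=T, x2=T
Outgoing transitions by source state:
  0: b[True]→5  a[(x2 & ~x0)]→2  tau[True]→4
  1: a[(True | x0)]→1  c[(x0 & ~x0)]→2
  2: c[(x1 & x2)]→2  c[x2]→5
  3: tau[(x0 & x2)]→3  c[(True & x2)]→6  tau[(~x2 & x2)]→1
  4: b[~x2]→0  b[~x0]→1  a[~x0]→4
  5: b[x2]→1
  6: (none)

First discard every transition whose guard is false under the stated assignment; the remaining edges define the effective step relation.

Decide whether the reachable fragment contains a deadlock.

Reachable = {0,1,4,5}
  0: b→5  tau→4  [2 out]
  1: a→1  [1 out]
  4: ∅  [STUCK]
  5: b→1  [1 out]
trace reaching 4: tau

Answer: DEADLOCK at state 4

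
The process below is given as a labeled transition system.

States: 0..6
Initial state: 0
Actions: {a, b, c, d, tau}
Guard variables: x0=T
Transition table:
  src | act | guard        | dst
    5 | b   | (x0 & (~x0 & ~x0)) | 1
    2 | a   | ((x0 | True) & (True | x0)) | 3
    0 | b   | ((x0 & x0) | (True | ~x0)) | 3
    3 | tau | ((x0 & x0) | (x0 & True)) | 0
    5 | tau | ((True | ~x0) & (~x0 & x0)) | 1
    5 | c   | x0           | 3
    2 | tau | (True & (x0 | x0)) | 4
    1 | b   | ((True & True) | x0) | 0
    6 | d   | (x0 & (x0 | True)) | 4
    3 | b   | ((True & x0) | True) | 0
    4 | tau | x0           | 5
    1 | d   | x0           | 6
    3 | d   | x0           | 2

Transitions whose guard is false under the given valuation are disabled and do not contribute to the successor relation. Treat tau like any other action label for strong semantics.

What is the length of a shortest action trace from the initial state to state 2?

Layered search for 2:
  L0 = {0}
  L1 = {3}
  L2 = {2}
first hit 2 at d=2 via b·d

Answer: 2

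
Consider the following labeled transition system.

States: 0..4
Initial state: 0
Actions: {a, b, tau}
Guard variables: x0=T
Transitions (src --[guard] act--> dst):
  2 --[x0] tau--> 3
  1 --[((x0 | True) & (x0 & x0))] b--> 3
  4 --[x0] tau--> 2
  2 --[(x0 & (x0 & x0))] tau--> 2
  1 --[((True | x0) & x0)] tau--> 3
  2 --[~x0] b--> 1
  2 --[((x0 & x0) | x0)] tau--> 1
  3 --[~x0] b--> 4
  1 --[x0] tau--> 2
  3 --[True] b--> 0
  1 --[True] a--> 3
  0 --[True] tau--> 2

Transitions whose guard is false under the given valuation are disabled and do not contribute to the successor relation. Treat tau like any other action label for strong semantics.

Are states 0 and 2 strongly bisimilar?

Answer: NOT BISIMILAR

Trace:
Bisimulation quotient by refinement:
  π0 = {{0,1,2,3,4}}
  π1 = {{0,2,4},{1},{3}}
  π2 = {{0,4},{1},{2},{3}}
4 equivalence class(es) (converged in 3)
class of 0: {0,4}; class of 2: {2}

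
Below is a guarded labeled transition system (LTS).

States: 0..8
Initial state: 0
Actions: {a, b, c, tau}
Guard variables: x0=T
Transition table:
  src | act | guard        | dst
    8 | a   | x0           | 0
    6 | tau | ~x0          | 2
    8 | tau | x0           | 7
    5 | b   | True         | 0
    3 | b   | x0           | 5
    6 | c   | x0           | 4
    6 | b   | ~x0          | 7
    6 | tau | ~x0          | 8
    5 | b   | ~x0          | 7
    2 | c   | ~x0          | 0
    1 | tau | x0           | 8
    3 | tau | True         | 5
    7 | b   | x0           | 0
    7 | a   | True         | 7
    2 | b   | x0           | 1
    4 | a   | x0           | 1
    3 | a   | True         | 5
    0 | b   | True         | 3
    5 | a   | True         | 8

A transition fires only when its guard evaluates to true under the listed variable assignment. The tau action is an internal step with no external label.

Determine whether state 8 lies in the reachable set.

14 transition(s) survive guard evaluation.
Layer 0: {0}
Layer 1: {3}  total {0,3}
Layer 2: {5}  total {0,3,5}
Layer 3: {8}  total {0,3,5,8}
Layer 4: {7}  total {0,3,5,7,8}
Reach set: {0,3,5,7,8}
Path to 8: b·b·a

Answer: REACHABLE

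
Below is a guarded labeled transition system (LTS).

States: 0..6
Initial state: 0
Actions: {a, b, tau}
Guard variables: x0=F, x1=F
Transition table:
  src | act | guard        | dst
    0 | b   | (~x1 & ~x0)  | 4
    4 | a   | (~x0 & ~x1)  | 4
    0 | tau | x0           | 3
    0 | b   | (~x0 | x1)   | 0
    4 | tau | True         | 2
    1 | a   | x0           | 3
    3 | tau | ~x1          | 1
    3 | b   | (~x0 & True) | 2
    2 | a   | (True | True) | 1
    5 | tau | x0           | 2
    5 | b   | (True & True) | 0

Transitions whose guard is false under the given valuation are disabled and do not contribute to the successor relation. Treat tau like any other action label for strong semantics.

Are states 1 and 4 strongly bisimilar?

Answer: NOT BISIMILAR

Analysis:
Compute ~ classes (split until stable):
  round 0: {{0,1,2,3,4,5,6}}
  round 1: {{0,5},{1,6},{2},{3},{4}}
  round 2: {{0},{1,6},{2},{3},{4},{5}}
Fixed point at round 3; 6 class(es).
[1]={1,6}  [4]={4}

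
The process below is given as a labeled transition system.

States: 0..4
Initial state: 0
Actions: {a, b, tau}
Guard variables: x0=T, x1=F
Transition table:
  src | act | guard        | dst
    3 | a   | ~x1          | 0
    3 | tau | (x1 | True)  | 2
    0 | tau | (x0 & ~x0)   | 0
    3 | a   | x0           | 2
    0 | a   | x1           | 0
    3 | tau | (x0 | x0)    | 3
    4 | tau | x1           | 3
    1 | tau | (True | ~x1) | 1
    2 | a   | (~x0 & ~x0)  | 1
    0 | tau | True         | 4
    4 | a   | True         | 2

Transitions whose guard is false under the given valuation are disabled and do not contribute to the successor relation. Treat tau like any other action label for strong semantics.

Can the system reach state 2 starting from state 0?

Guard filter leaves 7 enabled edge(s).
Layer 0: {0}
Layer 1: {4}  total {0,4}
Layer 2: {2}  total {0,2,4}
R = {0,2,4}
Path to 2: tau·a

Answer: REACHABLE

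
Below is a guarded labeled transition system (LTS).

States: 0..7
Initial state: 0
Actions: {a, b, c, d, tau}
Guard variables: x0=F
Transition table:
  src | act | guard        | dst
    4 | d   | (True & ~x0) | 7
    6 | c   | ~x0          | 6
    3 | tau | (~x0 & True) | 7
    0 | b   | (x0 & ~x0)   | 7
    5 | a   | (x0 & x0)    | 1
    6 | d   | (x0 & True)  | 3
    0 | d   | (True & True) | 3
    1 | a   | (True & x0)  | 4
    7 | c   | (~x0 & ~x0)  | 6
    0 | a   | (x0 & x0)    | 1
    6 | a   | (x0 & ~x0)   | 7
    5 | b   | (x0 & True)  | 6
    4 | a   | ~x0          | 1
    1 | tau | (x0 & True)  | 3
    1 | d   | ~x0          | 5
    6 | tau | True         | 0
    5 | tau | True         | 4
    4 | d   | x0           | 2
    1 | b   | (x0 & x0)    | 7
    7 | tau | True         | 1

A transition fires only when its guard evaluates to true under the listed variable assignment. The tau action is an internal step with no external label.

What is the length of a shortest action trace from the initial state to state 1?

BFS to 1:
  depth 0: {0}
  depth 1: {3}
  depth 2: {7}
  depth 3: {1,6}
depth(1)=3, e.g. d·tau·tau

Answer: 3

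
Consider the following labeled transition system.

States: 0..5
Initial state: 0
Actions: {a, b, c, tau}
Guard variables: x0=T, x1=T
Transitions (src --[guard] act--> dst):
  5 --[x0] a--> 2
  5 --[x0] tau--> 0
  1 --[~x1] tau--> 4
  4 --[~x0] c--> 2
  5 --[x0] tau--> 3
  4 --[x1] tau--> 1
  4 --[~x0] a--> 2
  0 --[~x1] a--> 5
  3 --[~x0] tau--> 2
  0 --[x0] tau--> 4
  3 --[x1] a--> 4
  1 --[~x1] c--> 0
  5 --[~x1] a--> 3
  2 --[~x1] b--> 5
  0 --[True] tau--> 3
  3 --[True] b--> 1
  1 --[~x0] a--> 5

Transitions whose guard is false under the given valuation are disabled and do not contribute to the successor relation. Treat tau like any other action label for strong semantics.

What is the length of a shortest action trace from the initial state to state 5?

Breadth-first toward 5:
  depth 0: {0}
  depth 1: {3,4}
  depth 2: {1}
5 never appears.

Answer: UNREACHABLE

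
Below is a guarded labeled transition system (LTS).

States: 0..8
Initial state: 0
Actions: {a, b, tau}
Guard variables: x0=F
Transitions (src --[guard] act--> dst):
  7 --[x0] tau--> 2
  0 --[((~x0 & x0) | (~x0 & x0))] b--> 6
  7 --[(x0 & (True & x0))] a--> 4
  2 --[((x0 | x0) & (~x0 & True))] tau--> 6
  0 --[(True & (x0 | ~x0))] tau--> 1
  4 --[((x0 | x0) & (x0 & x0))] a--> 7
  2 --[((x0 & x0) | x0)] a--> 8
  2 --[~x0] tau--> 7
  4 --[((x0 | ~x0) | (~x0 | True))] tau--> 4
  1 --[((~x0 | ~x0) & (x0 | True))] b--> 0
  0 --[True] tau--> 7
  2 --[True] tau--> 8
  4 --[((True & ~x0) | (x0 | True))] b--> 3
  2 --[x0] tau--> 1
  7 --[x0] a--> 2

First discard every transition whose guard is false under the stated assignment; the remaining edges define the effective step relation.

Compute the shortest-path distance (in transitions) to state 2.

Layered search for 2:
  L0 = {0}
  L1 = {1,7}
2 never appears.

Answer: UNREACHABLE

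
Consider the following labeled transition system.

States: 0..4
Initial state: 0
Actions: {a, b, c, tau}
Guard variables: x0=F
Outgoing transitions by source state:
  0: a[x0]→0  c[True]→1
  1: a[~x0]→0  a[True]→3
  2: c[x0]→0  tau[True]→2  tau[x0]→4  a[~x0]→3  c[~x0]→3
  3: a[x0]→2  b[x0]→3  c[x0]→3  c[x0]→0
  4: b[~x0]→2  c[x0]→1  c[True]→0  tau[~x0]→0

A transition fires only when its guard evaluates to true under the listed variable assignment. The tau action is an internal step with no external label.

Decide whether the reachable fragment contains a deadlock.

Reachable = {0,1,3}
  0: c→1  [1 exit(s)]
  1: a→0  a→3  [2 exit(s)]
  3: ∅  [no exit]
witness 3: c·a

Answer: DEADLOCK at state 3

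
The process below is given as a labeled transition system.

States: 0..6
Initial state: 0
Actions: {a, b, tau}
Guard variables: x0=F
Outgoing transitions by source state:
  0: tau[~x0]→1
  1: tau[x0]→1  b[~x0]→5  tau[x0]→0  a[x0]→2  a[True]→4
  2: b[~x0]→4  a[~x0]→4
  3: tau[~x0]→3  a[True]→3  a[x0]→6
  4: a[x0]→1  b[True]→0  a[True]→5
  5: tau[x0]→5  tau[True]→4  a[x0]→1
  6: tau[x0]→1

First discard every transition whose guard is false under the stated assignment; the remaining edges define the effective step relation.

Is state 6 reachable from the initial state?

After dropping false guards: 10 live edges.
Layer 0: {0}
Layer 1: {1}  cumulative {0,1}
Layer 2: {4,5}  cumulative {0,1,4,5}
R = {0,1,4,5}

Answer: UNREACHABLE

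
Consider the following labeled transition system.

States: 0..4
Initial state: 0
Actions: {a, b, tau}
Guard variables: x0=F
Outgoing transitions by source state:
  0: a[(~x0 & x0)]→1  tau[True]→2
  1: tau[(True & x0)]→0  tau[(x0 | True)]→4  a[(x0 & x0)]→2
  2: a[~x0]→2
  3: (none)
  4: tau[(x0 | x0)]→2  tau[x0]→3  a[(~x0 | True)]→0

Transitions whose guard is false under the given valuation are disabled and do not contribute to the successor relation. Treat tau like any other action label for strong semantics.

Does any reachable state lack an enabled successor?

Answer: DEADLOCK-FREE

Analysis:
R = {0,2}
  0: tau→2  [1 exit(s)]
  2: a→2  [1 exit(s)]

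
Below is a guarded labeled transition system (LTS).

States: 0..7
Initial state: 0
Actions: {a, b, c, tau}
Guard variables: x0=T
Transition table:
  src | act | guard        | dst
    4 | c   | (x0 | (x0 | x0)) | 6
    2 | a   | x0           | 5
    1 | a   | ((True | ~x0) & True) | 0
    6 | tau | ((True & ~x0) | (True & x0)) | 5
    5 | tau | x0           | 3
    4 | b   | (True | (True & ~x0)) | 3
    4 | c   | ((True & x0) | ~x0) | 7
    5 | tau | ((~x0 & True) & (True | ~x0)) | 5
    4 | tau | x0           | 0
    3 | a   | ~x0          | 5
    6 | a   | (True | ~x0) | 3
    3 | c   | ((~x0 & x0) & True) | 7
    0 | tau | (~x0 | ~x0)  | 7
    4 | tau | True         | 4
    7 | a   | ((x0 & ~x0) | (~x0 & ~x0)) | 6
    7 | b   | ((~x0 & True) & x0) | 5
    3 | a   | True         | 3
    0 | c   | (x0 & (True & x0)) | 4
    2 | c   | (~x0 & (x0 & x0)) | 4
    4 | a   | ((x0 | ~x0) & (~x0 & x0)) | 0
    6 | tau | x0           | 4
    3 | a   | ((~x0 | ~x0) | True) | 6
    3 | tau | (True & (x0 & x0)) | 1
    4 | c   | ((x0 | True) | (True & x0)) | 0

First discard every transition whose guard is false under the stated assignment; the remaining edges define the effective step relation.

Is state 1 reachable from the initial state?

Answer: REACHABLE

Analysis:
16 transition(s) survive guard evaluation.
Layer 0: {0}
Layer 1: {4}  total {0,4}
Layer 2: {3,6,7}  total {0,3,4,6,7}
Layer 3: {1,5}  total {0,1,3,4,5,6,7}
R = {0,1,3,4,5,6,7}
Path to 1: c·b·tau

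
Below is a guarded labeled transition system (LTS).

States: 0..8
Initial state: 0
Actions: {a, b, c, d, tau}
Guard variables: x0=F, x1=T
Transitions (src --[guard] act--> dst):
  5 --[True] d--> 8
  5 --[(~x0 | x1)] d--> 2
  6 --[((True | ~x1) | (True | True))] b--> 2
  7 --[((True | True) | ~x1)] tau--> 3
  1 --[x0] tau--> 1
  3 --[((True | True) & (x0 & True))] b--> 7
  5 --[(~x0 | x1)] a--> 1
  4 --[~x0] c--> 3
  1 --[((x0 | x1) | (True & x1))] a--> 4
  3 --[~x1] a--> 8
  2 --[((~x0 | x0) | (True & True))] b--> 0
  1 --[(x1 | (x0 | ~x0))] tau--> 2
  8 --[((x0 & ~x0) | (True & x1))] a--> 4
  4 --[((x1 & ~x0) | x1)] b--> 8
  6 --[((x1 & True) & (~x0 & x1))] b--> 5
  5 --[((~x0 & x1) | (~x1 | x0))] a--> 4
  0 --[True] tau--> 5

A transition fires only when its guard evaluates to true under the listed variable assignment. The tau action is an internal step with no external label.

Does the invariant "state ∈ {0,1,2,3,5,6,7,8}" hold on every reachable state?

Inv-set: {0,1,2,3,5,6,7,8}
R = {0,1,2,3,4,5,8}
  0: ✓
  1: ✓
  2: ✓
  3: ✓
  4: outside
  5: ✓
  8: ✓
counterexample path to 4: tau·a

Answer: INVARIANT VIOLATED at state 4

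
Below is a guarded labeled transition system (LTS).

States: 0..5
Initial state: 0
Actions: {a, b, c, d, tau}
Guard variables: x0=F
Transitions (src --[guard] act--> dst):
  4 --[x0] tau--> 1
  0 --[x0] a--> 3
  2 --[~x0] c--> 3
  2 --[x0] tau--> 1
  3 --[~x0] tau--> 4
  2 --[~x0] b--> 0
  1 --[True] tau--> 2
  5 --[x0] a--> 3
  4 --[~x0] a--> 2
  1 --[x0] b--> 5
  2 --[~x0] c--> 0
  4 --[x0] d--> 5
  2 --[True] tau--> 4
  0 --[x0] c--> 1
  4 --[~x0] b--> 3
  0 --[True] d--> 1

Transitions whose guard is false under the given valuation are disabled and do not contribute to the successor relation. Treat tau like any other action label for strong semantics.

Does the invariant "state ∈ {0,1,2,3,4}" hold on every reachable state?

Allowed set {0,1,2,3,4}
Reachable = {0,1,2,3,4}
  0: ok
  1: ok
  2: ok
  3: ok
  4: ok

Answer: INVARIANT HOLDS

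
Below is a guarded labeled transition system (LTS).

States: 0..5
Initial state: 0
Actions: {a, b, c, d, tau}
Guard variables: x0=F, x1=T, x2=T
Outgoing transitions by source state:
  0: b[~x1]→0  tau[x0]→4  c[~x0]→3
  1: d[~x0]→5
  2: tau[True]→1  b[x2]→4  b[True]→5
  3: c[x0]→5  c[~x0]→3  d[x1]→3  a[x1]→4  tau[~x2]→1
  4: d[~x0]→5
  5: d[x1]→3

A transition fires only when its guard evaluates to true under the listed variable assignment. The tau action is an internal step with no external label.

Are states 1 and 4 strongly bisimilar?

Bisimulation quotient by refinement:
  P[0] = {{0,1,2,3,4,5}}
  P[1] = {{0},{1,4,5},{2},{3}}
  P[2] = {{0},{1,4},{2},{3},{5}}
5 equivalence class(es) (converged in 3)
[1]={1,4}  [4]={1,4}

Answer: BISIMILAR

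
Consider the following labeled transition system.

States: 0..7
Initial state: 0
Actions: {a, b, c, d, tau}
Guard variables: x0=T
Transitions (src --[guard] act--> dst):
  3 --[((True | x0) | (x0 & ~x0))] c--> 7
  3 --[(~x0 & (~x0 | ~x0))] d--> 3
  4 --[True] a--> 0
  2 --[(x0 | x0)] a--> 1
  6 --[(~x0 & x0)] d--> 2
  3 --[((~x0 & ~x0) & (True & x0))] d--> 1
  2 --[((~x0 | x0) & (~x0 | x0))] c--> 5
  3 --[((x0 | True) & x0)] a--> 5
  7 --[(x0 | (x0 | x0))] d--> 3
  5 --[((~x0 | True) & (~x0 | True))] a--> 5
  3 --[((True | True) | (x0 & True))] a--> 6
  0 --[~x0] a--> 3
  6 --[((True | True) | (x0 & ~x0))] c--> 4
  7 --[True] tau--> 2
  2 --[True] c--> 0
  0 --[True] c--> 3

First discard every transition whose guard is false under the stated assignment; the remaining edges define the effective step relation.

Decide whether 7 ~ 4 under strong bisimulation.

Refine partition for ~:
  π0 = {{0,1,2,3,4,5,6,7}}
  π1 = {{0,6},{1},{2,3},{4,5},{7}}
  π2 = {{0},{1},{2},{3},{4},{5},{6},{7}}
8 equivalence class(es) (converged in 3)
[7]={7}  [4]={4}

Answer: NOT BISIMILAR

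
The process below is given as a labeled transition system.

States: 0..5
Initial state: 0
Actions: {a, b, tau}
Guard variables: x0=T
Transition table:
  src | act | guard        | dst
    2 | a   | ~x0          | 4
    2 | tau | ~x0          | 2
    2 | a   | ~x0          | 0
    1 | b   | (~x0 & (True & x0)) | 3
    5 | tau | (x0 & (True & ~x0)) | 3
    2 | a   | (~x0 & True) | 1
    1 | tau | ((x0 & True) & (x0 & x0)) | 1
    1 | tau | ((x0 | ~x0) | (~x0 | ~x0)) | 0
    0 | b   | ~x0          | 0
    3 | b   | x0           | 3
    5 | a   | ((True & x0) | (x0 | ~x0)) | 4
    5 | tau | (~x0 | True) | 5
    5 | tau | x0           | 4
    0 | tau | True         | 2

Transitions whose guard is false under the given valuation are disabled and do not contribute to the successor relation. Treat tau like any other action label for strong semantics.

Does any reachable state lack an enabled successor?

Answer: DEADLOCK at state 2

Analysis:
Reach set: {0,2}
  0: tau→2  [1 out]
  2: ∅  [no exit]
trace reaching 2: tau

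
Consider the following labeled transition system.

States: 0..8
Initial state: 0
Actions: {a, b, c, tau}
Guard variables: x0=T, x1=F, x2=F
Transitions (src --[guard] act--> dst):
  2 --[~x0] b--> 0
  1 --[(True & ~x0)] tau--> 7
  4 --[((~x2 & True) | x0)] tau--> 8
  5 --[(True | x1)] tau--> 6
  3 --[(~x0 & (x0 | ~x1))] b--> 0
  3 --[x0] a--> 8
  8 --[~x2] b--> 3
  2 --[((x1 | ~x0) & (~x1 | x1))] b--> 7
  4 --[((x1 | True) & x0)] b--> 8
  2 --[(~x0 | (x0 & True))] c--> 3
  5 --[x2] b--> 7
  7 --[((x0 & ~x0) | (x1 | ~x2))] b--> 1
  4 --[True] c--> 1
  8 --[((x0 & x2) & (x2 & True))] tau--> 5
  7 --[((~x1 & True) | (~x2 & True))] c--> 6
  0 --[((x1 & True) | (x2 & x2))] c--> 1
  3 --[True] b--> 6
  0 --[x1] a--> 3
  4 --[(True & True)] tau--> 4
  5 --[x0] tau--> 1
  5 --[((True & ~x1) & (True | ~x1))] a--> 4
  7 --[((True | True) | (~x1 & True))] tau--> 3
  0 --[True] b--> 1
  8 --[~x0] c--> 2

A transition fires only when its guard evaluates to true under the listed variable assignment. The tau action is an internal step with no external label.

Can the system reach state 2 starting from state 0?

After dropping false guards: 15 live edges.
L0 = {0}
L1 = {1}  cumulative {0,1}
R = {0,1}

Answer: UNREACHABLE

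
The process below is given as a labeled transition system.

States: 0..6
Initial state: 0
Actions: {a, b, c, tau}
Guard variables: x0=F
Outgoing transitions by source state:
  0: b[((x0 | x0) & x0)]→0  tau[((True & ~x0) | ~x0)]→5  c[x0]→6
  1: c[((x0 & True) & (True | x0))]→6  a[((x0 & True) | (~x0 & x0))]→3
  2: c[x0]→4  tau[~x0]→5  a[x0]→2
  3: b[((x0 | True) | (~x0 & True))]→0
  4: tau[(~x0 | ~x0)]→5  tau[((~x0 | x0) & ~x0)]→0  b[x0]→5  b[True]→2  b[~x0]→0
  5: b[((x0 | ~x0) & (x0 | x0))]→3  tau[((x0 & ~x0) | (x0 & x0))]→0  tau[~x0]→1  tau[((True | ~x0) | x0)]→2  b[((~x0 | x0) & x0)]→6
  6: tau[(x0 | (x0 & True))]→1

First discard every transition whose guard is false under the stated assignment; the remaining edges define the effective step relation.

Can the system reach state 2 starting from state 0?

Guard filter leaves 9 enabled edge(s).
L0 = {0}
L1 = {5}  now seen {0,5}
L2 = {1,2}  now seen {0,1,2,5}
Reachable = {0,1,2,5}
Path to 2: tau·tau

Answer: REACHABLE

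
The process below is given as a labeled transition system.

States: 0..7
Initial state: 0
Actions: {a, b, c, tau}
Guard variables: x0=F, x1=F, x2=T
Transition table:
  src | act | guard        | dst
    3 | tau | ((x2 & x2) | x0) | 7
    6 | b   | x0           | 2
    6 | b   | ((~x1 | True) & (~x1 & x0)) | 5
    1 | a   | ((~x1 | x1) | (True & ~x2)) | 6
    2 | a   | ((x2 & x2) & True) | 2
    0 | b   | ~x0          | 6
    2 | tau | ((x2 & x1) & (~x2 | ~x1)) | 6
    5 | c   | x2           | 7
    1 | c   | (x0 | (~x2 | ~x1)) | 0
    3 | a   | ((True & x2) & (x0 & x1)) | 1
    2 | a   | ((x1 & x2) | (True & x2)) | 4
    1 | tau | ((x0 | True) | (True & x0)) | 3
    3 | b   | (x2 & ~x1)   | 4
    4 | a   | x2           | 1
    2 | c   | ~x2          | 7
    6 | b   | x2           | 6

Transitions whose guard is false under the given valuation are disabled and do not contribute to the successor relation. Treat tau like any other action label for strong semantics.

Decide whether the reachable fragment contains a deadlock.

Reach set: {0,6}
  0: b→6  [deg 1]
  6: b→6  [deg 1]

Answer: DEADLOCK-FREE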